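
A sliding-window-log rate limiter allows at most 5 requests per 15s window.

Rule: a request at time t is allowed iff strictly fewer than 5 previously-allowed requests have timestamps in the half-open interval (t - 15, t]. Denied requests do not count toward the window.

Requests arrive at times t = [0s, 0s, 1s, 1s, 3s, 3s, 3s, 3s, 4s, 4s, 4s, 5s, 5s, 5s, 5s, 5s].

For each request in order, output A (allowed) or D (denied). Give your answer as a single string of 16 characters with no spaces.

Tracking allowed requests in the window:
  req#1 t=0s: ALLOW
  req#2 t=0s: ALLOW
  req#3 t=1s: ALLOW
  req#4 t=1s: ALLOW
  req#5 t=3s: ALLOW
  req#6 t=3s: DENY
  req#7 t=3s: DENY
  req#8 t=3s: DENY
  req#9 t=4s: DENY
  req#10 t=4s: DENY
  req#11 t=4s: DENY
  req#12 t=5s: DENY
  req#13 t=5s: DENY
  req#14 t=5s: DENY
  req#15 t=5s: DENY
  req#16 t=5s: DENY

Answer: AAAAADDDDDDDDDDD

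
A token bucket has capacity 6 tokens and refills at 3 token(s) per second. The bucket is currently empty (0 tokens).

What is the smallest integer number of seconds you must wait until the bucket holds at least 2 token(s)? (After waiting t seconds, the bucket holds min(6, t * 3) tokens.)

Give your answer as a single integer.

Need t * 3 >= 2, so t >= 2/3.
Smallest integer t = ceil(2/3) = 1.

Answer: 1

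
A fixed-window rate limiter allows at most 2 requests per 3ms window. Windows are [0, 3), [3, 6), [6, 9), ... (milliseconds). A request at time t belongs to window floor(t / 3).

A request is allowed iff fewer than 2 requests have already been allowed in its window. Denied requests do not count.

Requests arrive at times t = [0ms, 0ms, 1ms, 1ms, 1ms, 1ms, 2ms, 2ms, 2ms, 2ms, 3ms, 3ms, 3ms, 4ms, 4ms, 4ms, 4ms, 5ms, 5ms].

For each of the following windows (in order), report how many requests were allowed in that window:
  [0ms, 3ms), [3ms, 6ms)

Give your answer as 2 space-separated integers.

Processing requests:
  req#1 t=0ms (window 0): ALLOW
  req#2 t=0ms (window 0): ALLOW
  req#3 t=1ms (window 0): DENY
  req#4 t=1ms (window 0): DENY
  req#5 t=1ms (window 0): DENY
  req#6 t=1ms (window 0): DENY
  req#7 t=2ms (window 0): DENY
  req#8 t=2ms (window 0): DENY
  req#9 t=2ms (window 0): DENY
  req#10 t=2ms (window 0): DENY
  req#11 t=3ms (window 1): ALLOW
  req#12 t=3ms (window 1): ALLOW
  req#13 t=3ms (window 1): DENY
  req#14 t=4ms (window 1): DENY
  req#15 t=4ms (window 1): DENY
  req#16 t=4ms (window 1): DENY
  req#17 t=4ms (window 1): DENY
  req#18 t=5ms (window 1): DENY
  req#19 t=5ms (window 1): DENY

Allowed counts by window: 2 2

Answer: 2 2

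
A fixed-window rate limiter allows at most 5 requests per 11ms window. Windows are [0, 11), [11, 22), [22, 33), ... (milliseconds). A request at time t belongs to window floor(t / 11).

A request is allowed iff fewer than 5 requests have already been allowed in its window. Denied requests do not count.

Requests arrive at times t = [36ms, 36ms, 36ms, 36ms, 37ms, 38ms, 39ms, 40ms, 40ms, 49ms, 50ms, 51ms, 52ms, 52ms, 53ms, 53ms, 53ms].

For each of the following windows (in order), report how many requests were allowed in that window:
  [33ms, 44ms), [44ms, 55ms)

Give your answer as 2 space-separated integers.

Processing requests:
  req#1 t=36ms (window 3): ALLOW
  req#2 t=36ms (window 3): ALLOW
  req#3 t=36ms (window 3): ALLOW
  req#4 t=36ms (window 3): ALLOW
  req#5 t=37ms (window 3): ALLOW
  req#6 t=38ms (window 3): DENY
  req#7 t=39ms (window 3): DENY
  req#8 t=40ms (window 3): DENY
  req#9 t=40ms (window 3): DENY
  req#10 t=49ms (window 4): ALLOW
  req#11 t=50ms (window 4): ALLOW
  req#12 t=51ms (window 4): ALLOW
  req#13 t=52ms (window 4): ALLOW
  req#14 t=52ms (window 4): ALLOW
  req#15 t=53ms (window 4): DENY
  req#16 t=53ms (window 4): DENY
  req#17 t=53ms (window 4): DENY

Allowed counts by window: 5 5

Answer: 5 5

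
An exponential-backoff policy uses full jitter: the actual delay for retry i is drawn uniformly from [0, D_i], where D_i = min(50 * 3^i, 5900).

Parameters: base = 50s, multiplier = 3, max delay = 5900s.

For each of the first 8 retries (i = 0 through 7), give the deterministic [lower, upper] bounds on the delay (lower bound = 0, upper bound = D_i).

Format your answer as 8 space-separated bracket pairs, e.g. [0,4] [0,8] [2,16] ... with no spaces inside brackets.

Answer: [0,50] [0,150] [0,450] [0,1350] [0,4050] [0,5900] [0,5900] [0,5900]

Derivation:
Computing bounds per retry:
  i=0: D_i=min(50*3^0,5900)=50, bounds=[0,50]
  i=1: D_i=min(50*3^1,5900)=150, bounds=[0,150]
  i=2: D_i=min(50*3^2,5900)=450, bounds=[0,450]
  i=3: D_i=min(50*3^3,5900)=1350, bounds=[0,1350]
  i=4: D_i=min(50*3^4,5900)=4050, bounds=[0,4050]
  i=5: D_i=min(50*3^5,5900)=5900, bounds=[0,5900]
  i=6: D_i=min(50*3^6,5900)=5900, bounds=[0,5900]
  i=7: D_i=min(50*3^7,5900)=5900, bounds=[0,5900]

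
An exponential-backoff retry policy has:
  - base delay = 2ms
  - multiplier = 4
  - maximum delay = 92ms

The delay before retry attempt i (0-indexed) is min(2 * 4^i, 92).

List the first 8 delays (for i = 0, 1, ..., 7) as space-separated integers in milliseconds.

Answer: 2 8 32 92 92 92 92 92

Derivation:
Computing each delay:
  i=0: min(2*4^0, 92) = 2
  i=1: min(2*4^1, 92) = 8
  i=2: min(2*4^2, 92) = 32
  i=3: min(2*4^3, 92) = 92
  i=4: min(2*4^4, 92) = 92
  i=5: min(2*4^5, 92) = 92
  i=6: min(2*4^6, 92) = 92
  i=7: min(2*4^7, 92) = 92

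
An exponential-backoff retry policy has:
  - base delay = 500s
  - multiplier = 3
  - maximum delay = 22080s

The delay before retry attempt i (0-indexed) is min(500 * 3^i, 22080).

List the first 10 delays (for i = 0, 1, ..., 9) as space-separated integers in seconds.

Answer: 500 1500 4500 13500 22080 22080 22080 22080 22080 22080

Derivation:
Computing each delay:
  i=0: min(500*3^0, 22080) = 500
  i=1: min(500*3^1, 22080) = 1500
  i=2: min(500*3^2, 22080) = 4500
  i=3: min(500*3^3, 22080) = 13500
  i=4: min(500*3^4, 22080) = 22080
  i=5: min(500*3^5, 22080) = 22080
  i=6: min(500*3^6, 22080) = 22080
  i=7: min(500*3^7, 22080) = 22080
  i=8: min(500*3^8, 22080) = 22080
  i=9: min(500*3^9, 22080) = 22080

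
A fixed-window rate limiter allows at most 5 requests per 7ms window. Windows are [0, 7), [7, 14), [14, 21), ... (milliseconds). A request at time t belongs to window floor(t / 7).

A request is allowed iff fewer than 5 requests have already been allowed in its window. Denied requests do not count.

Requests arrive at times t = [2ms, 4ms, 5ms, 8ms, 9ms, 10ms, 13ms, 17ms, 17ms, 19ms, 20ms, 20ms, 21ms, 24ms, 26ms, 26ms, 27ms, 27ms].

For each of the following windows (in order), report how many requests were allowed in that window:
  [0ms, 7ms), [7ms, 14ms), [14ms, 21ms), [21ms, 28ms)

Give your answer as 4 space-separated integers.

Processing requests:
  req#1 t=2ms (window 0): ALLOW
  req#2 t=4ms (window 0): ALLOW
  req#3 t=5ms (window 0): ALLOW
  req#4 t=8ms (window 1): ALLOW
  req#5 t=9ms (window 1): ALLOW
  req#6 t=10ms (window 1): ALLOW
  req#7 t=13ms (window 1): ALLOW
  req#8 t=17ms (window 2): ALLOW
  req#9 t=17ms (window 2): ALLOW
  req#10 t=19ms (window 2): ALLOW
  req#11 t=20ms (window 2): ALLOW
  req#12 t=20ms (window 2): ALLOW
  req#13 t=21ms (window 3): ALLOW
  req#14 t=24ms (window 3): ALLOW
  req#15 t=26ms (window 3): ALLOW
  req#16 t=26ms (window 3): ALLOW
  req#17 t=27ms (window 3): ALLOW
  req#18 t=27ms (window 3): DENY

Allowed counts by window: 3 4 5 5

Answer: 3 4 5 5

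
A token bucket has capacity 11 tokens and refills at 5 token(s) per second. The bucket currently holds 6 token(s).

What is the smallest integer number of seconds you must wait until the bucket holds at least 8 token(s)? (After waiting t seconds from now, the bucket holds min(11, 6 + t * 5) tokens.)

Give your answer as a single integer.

Need 6 + t * 5 >= 8, so t >= 2/5.
Smallest integer t = ceil(2/5) = 1.

Answer: 1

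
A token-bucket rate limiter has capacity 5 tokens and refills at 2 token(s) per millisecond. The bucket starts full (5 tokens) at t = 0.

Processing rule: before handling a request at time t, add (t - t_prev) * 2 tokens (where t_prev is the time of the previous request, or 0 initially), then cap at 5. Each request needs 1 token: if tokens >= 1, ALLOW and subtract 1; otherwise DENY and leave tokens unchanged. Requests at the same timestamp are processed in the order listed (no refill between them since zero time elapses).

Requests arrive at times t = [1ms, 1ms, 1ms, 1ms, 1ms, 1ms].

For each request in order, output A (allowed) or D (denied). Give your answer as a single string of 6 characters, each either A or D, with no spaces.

Simulating step by step:
  req#1 t=1ms: ALLOW
  req#2 t=1ms: ALLOW
  req#3 t=1ms: ALLOW
  req#4 t=1ms: ALLOW
  req#5 t=1ms: ALLOW
  req#6 t=1ms: DENY

Answer: AAAAAD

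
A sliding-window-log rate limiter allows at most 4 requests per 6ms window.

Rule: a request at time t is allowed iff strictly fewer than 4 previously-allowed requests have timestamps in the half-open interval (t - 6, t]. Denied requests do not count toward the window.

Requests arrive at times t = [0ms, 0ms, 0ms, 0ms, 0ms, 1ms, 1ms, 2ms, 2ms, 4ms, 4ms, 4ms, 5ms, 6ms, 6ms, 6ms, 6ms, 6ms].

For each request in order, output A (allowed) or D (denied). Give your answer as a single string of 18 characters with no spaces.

Tracking allowed requests in the window:
  req#1 t=0ms: ALLOW
  req#2 t=0ms: ALLOW
  req#3 t=0ms: ALLOW
  req#4 t=0ms: ALLOW
  req#5 t=0ms: DENY
  req#6 t=1ms: DENY
  req#7 t=1ms: DENY
  req#8 t=2ms: DENY
  req#9 t=2ms: DENY
  req#10 t=4ms: DENY
  req#11 t=4ms: DENY
  req#12 t=4ms: DENY
  req#13 t=5ms: DENY
  req#14 t=6ms: ALLOW
  req#15 t=6ms: ALLOW
  req#16 t=6ms: ALLOW
  req#17 t=6ms: ALLOW
  req#18 t=6ms: DENY

Answer: AAAADDDDDDDDDAAAAD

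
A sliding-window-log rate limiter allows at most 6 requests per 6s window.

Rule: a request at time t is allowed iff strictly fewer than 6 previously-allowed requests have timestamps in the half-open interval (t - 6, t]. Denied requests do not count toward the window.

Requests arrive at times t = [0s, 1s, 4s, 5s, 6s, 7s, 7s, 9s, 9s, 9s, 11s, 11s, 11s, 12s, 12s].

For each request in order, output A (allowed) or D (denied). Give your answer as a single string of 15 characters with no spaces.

Answer: AAAAAAAADDAADAD

Derivation:
Tracking allowed requests in the window:
  req#1 t=0s: ALLOW
  req#2 t=1s: ALLOW
  req#3 t=4s: ALLOW
  req#4 t=5s: ALLOW
  req#5 t=6s: ALLOW
  req#6 t=7s: ALLOW
  req#7 t=7s: ALLOW
  req#8 t=9s: ALLOW
  req#9 t=9s: DENY
  req#10 t=9s: DENY
  req#11 t=11s: ALLOW
  req#12 t=11s: ALLOW
  req#13 t=11s: DENY
  req#14 t=12s: ALLOW
  req#15 t=12s: DENY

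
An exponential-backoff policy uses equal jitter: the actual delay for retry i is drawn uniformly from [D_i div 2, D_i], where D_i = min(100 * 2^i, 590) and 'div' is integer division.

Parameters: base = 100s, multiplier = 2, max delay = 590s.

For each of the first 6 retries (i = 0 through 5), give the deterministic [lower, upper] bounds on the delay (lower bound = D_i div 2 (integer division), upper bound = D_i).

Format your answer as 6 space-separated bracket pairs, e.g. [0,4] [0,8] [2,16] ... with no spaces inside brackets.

Answer: [50,100] [100,200] [200,400] [295,590] [295,590] [295,590]

Derivation:
Computing bounds per retry:
  i=0: D_i=min(100*2^0,590)=100, bounds=[50,100]
  i=1: D_i=min(100*2^1,590)=200, bounds=[100,200]
  i=2: D_i=min(100*2^2,590)=400, bounds=[200,400]
  i=3: D_i=min(100*2^3,590)=590, bounds=[295,590]
  i=4: D_i=min(100*2^4,590)=590, bounds=[295,590]
  i=5: D_i=min(100*2^5,590)=590, bounds=[295,590]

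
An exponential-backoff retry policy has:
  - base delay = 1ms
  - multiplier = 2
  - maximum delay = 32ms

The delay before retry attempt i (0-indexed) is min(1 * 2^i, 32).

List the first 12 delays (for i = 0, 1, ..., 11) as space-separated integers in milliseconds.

Answer: 1 2 4 8 16 32 32 32 32 32 32 32

Derivation:
Computing each delay:
  i=0: min(1*2^0, 32) = 1
  i=1: min(1*2^1, 32) = 2
  i=2: min(1*2^2, 32) = 4
  i=3: min(1*2^3, 32) = 8
  i=4: min(1*2^4, 32) = 16
  i=5: min(1*2^5, 32) = 32
  i=6: min(1*2^6, 32) = 32
  i=7: min(1*2^7, 32) = 32
  i=8: min(1*2^8, 32) = 32
  i=9: min(1*2^9, 32) = 32
  i=10: min(1*2^10, 32) = 32
  i=11: min(1*2^11, 32) = 32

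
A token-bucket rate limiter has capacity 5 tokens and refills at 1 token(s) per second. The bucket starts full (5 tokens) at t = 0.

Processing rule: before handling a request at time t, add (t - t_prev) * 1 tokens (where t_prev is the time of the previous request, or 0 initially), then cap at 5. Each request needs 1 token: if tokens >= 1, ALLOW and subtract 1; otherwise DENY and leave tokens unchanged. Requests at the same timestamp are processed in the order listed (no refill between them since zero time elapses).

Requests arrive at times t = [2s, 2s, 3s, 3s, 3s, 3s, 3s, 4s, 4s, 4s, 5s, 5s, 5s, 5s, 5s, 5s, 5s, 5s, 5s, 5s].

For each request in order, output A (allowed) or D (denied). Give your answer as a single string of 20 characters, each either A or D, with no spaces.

Simulating step by step:
  req#1 t=2s: ALLOW
  req#2 t=2s: ALLOW
  req#3 t=3s: ALLOW
  req#4 t=3s: ALLOW
  req#5 t=3s: ALLOW
  req#6 t=3s: ALLOW
  req#7 t=3s: DENY
  req#8 t=4s: ALLOW
  req#9 t=4s: DENY
  req#10 t=4s: DENY
  req#11 t=5s: ALLOW
  req#12 t=5s: DENY
  req#13 t=5s: DENY
  req#14 t=5s: DENY
  req#15 t=5s: DENY
  req#16 t=5s: DENY
  req#17 t=5s: DENY
  req#18 t=5s: DENY
  req#19 t=5s: DENY
  req#20 t=5s: DENY

Answer: AAAAAADADDADDDDDDDDD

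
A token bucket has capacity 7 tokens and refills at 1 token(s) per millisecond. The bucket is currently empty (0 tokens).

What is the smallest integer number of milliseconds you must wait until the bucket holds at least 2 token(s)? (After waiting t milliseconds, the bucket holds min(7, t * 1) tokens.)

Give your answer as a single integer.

Answer: 2

Derivation:
Need t * 1 >= 2, so t >= 2/1.
Smallest integer t = ceil(2/1) = 2.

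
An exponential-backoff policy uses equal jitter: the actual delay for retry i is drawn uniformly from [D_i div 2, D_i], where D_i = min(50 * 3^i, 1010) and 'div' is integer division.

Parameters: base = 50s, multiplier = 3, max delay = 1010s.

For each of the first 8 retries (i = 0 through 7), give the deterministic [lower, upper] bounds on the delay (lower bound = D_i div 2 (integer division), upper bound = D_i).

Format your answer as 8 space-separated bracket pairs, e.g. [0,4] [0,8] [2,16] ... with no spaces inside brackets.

Answer: [25,50] [75,150] [225,450] [505,1010] [505,1010] [505,1010] [505,1010] [505,1010]

Derivation:
Computing bounds per retry:
  i=0: D_i=min(50*3^0,1010)=50, bounds=[25,50]
  i=1: D_i=min(50*3^1,1010)=150, bounds=[75,150]
  i=2: D_i=min(50*3^2,1010)=450, bounds=[225,450]
  i=3: D_i=min(50*3^3,1010)=1010, bounds=[505,1010]
  i=4: D_i=min(50*3^4,1010)=1010, bounds=[505,1010]
  i=5: D_i=min(50*3^5,1010)=1010, bounds=[505,1010]
  i=6: D_i=min(50*3^6,1010)=1010, bounds=[505,1010]
  i=7: D_i=min(50*3^7,1010)=1010, bounds=[505,1010]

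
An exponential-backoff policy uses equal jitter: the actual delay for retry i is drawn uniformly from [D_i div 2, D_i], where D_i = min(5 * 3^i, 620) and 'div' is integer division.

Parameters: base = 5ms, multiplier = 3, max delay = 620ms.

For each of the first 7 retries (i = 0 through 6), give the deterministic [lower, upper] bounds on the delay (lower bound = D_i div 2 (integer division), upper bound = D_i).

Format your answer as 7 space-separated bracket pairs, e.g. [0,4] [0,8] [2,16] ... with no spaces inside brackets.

Answer: [2,5] [7,15] [22,45] [67,135] [202,405] [310,620] [310,620]

Derivation:
Computing bounds per retry:
  i=0: D_i=min(5*3^0,620)=5, bounds=[2,5]
  i=1: D_i=min(5*3^1,620)=15, bounds=[7,15]
  i=2: D_i=min(5*3^2,620)=45, bounds=[22,45]
  i=3: D_i=min(5*3^3,620)=135, bounds=[67,135]
  i=4: D_i=min(5*3^4,620)=405, bounds=[202,405]
  i=5: D_i=min(5*3^5,620)=620, bounds=[310,620]
  i=6: D_i=min(5*3^6,620)=620, bounds=[310,620]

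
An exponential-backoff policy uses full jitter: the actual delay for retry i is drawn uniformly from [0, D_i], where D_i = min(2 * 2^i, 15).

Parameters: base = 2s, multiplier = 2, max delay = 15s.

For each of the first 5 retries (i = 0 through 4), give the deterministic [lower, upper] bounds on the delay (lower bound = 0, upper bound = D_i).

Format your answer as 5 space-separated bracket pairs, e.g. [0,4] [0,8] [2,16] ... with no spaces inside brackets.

Answer: [0,2] [0,4] [0,8] [0,15] [0,15]

Derivation:
Computing bounds per retry:
  i=0: D_i=min(2*2^0,15)=2, bounds=[0,2]
  i=1: D_i=min(2*2^1,15)=4, bounds=[0,4]
  i=2: D_i=min(2*2^2,15)=8, bounds=[0,8]
  i=3: D_i=min(2*2^3,15)=15, bounds=[0,15]
  i=4: D_i=min(2*2^4,15)=15, bounds=[0,15]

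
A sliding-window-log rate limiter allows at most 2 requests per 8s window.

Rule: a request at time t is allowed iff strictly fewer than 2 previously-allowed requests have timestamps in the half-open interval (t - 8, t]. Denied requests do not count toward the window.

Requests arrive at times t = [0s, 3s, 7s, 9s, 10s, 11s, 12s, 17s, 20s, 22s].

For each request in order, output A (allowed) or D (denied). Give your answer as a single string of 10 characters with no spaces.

Answer: AADADADAAD

Derivation:
Tracking allowed requests in the window:
  req#1 t=0s: ALLOW
  req#2 t=3s: ALLOW
  req#3 t=7s: DENY
  req#4 t=9s: ALLOW
  req#5 t=10s: DENY
  req#6 t=11s: ALLOW
  req#7 t=12s: DENY
  req#8 t=17s: ALLOW
  req#9 t=20s: ALLOW
  req#10 t=22s: DENY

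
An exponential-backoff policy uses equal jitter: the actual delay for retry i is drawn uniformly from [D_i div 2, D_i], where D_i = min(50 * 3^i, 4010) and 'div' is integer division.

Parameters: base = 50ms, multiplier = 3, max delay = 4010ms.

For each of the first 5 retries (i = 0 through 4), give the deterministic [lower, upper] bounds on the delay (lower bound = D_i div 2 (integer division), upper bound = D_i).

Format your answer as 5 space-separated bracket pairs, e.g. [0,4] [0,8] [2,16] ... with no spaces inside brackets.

Computing bounds per retry:
  i=0: D_i=min(50*3^0,4010)=50, bounds=[25,50]
  i=1: D_i=min(50*3^1,4010)=150, bounds=[75,150]
  i=2: D_i=min(50*3^2,4010)=450, bounds=[225,450]
  i=3: D_i=min(50*3^3,4010)=1350, bounds=[675,1350]
  i=4: D_i=min(50*3^4,4010)=4010, bounds=[2005,4010]

Answer: [25,50] [75,150] [225,450] [675,1350] [2005,4010]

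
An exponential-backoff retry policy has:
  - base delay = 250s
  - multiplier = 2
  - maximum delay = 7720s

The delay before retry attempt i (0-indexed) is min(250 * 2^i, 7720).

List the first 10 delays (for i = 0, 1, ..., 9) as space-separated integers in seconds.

Computing each delay:
  i=0: min(250*2^0, 7720) = 250
  i=1: min(250*2^1, 7720) = 500
  i=2: min(250*2^2, 7720) = 1000
  i=3: min(250*2^3, 7720) = 2000
  i=4: min(250*2^4, 7720) = 4000
  i=5: min(250*2^5, 7720) = 7720
  i=6: min(250*2^6, 7720) = 7720
  i=7: min(250*2^7, 7720) = 7720
  i=8: min(250*2^8, 7720) = 7720
  i=9: min(250*2^9, 7720) = 7720

Answer: 250 500 1000 2000 4000 7720 7720 7720 7720 7720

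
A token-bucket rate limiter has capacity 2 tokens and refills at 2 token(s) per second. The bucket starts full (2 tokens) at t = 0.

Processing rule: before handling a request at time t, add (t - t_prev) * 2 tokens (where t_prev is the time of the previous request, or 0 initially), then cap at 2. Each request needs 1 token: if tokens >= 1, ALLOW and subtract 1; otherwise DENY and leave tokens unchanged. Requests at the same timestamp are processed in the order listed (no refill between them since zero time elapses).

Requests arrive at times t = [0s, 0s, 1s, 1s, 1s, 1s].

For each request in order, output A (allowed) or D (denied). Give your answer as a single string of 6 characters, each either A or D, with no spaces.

Answer: AAAADD

Derivation:
Simulating step by step:
  req#1 t=0s: ALLOW
  req#2 t=0s: ALLOW
  req#3 t=1s: ALLOW
  req#4 t=1s: ALLOW
  req#5 t=1s: DENY
  req#6 t=1s: DENY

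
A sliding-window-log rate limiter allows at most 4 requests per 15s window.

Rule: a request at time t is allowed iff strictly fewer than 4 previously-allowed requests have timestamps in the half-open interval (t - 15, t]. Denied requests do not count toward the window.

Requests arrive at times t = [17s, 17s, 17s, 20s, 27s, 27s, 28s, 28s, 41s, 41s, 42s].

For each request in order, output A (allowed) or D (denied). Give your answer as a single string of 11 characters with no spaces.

Tracking allowed requests in the window:
  req#1 t=17s: ALLOW
  req#2 t=17s: ALLOW
  req#3 t=17s: ALLOW
  req#4 t=20s: ALLOW
  req#5 t=27s: DENY
  req#6 t=27s: DENY
  req#7 t=28s: DENY
  req#8 t=28s: DENY
  req#9 t=41s: ALLOW
  req#10 t=41s: ALLOW
  req#11 t=42s: ALLOW

Answer: AAAADDDDAAA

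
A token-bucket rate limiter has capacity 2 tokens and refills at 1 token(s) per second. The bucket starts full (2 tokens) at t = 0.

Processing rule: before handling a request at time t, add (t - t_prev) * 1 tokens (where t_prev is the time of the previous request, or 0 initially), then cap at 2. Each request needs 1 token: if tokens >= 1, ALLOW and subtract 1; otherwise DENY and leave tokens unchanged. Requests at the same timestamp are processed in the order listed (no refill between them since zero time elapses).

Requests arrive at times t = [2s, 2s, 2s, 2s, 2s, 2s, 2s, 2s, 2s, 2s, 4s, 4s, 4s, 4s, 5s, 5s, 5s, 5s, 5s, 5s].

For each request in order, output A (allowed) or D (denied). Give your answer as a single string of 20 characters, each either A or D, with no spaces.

Answer: AADDDDDDDDAADDADDDDD

Derivation:
Simulating step by step:
  req#1 t=2s: ALLOW
  req#2 t=2s: ALLOW
  req#3 t=2s: DENY
  req#4 t=2s: DENY
  req#5 t=2s: DENY
  req#6 t=2s: DENY
  req#7 t=2s: DENY
  req#8 t=2s: DENY
  req#9 t=2s: DENY
  req#10 t=2s: DENY
  req#11 t=4s: ALLOW
  req#12 t=4s: ALLOW
  req#13 t=4s: DENY
  req#14 t=4s: DENY
  req#15 t=5s: ALLOW
  req#16 t=5s: DENY
  req#17 t=5s: DENY
  req#18 t=5s: DENY
  req#19 t=5s: DENY
  req#20 t=5s: DENY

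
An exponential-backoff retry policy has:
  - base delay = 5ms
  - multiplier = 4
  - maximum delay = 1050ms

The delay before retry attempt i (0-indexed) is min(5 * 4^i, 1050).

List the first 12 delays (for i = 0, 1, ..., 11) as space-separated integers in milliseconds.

Computing each delay:
  i=0: min(5*4^0, 1050) = 5
  i=1: min(5*4^1, 1050) = 20
  i=2: min(5*4^2, 1050) = 80
  i=3: min(5*4^3, 1050) = 320
  i=4: min(5*4^4, 1050) = 1050
  i=5: min(5*4^5, 1050) = 1050
  i=6: min(5*4^6, 1050) = 1050
  i=7: min(5*4^7, 1050) = 1050
  i=8: min(5*4^8, 1050) = 1050
  i=9: min(5*4^9, 1050) = 1050
  i=10: min(5*4^10, 1050) = 1050
  i=11: min(5*4^11, 1050) = 1050

Answer: 5 20 80 320 1050 1050 1050 1050 1050 1050 1050 1050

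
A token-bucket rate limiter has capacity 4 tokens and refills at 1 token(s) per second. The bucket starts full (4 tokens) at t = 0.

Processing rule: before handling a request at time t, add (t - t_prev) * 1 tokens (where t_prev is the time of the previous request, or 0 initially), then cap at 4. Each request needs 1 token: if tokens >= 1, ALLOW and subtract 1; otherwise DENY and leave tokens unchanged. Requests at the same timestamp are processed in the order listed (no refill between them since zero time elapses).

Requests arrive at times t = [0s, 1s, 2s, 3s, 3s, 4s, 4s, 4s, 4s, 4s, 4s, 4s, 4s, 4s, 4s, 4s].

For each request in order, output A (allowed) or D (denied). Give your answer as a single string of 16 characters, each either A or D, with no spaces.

Simulating step by step:
  req#1 t=0s: ALLOW
  req#2 t=1s: ALLOW
  req#3 t=2s: ALLOW
  req#4 t=3s: ALLOW
  req#5 t=3s: ALLOW
  req#6 t=4s: ALLOW
  req#7 t=4s: ALLOW
  req#8 t=4s: ALLOW
  req#9 t=4s: DENY
  req#10 t=4s: DENY
  req#11 t=4s: DENY
  req#12 t=4s: DENY
  req#13 t=4s: DENY
  req#14 t=4s: DENY
  req#15 t=4s: DENY
  req#16 t=4s: DENY

Answer: AAAAAAAADDDDDDDD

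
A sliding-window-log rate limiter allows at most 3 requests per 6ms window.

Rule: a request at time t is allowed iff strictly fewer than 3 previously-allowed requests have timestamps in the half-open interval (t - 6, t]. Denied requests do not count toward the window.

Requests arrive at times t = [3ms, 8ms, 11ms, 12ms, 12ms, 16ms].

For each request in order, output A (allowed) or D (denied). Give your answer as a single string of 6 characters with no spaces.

Tracking allowed requests in the window:
  req#1 t=3ms: ALLOW
  req#2 t=8ms: ALLOW
  req#3 t=11ms: ALLOW
  req#4 t=12ms: ALLOW
  req#5 t=12ms: DENY
  req#6 t=16ms: ALLOW

Answer: AAAADA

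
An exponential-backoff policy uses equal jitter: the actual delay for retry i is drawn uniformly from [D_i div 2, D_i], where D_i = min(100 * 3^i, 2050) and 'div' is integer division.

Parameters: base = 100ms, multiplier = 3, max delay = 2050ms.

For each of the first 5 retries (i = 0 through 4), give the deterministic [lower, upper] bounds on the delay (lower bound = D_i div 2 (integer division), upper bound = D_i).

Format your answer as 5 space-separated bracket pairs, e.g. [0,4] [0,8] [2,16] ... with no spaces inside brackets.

Answer: [50,100] [150,300] [450,900] [1025,2050] [1025,2050]

Derivation:
Computing bounds per retry:
  i=0: D_i=min(100*3^0,2050)=100, bounds=[50,100]
  i=1: D_i=min(100*3^1,2050)=300, bounds=[150,300]
  i=2: D_i=min(100*3^2,2050)=900, bounds=[450,900]
  i=3: D_i=min(100*3^3,2050)=2050, bounds=[1025,2050]
  i=4: D_i=min(100*3^4,2050)=2050, bounds=[1025,2050]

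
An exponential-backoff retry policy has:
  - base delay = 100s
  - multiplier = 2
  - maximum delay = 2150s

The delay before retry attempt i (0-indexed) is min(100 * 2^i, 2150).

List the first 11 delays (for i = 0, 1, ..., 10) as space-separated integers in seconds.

Computing each delay:
  i=0: min(100*2^0, 2150) = 100
  i=1: min(100*2^1, 2150) = 200
  i=2: min(100*2^2, 2150) = 400
  i=3: min(100*2^3, 2150) = 800
  i=4: min(100*2^4, 2150) = 1600
  i=5: min(100*2^5, 2150) = 2150
  i=6: min(100*2^6, 2150) = 2150
  i=7: min(100*2^7, 2150) = 2150
  i=8: min(100*2^8, 2150) = 2150
  i=9: min(100*2^9, 2150) = 2150
  i=10: min(100*2^10, 2150) = 2150

Answer: 100 200 400 800 1600 2150 2150 2150 2150 2150 2150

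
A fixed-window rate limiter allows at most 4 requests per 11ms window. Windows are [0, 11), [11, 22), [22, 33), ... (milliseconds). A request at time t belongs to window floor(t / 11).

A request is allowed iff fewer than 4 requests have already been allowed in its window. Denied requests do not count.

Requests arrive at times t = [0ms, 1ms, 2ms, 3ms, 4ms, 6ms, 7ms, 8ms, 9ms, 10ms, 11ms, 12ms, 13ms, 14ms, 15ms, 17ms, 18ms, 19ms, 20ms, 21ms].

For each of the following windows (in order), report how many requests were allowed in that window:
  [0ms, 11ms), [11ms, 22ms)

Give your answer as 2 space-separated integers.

Processing requests:
  req#1 t=0ms (window 0): ALLOW
  req#2 t=1ms (window 0): ALLOW
  req#3 t=2ms (window 0): ALLOW
  req#4 t=3ms (window 0): ALLOW
  req#5 t=4ms (window 0): DENY
  req#6 t=6ms (window 0): DENY
  req#7 t=7ms (window 0): DENY
  req#8 t=8ms (window 0): DENY
  req#9 t=9ms (window 0): DENY
  req#10 t=10ms (window 0): DENY
  req#11 t=11ms (window 1): ALLOW
  req#12 t=12ms (window 1): ALLOW
  req#13 t=13ms (window 1): ALLOW
  req#14 t=14ms (window 1): ALLOW
  req#15 t=15ms (window 1): DENY
  req#16 t=17ms (window 1): DENY
  req#17 t=18ms (window 1): DENY
  req#18 t=19ms (window 1): DENY
  req#19 t=20ms (window 1): DENY
  req#20 t=21ms (window 1): DENY

Allowed counts by window: 4 4

Answer: 4 4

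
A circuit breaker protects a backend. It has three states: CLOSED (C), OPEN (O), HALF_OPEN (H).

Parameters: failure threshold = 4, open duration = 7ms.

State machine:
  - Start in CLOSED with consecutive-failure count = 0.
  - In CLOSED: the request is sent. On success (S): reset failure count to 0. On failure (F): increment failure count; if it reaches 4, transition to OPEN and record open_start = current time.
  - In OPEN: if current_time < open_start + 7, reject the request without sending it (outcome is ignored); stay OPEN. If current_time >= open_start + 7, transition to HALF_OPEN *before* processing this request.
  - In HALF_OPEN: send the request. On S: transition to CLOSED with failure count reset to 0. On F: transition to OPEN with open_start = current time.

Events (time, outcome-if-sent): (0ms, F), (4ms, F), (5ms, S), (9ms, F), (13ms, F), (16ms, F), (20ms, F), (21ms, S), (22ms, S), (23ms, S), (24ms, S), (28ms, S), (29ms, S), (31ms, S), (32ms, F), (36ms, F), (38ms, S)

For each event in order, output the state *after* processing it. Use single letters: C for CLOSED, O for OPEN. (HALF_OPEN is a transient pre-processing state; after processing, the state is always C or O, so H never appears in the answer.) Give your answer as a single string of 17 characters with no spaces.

Answer: CCCCCCOOOOOCCCCCC

Derivation:
State after each event:
  event#1 t=0ms outcome=F: state=CLOSED
  event#2 t=4ms outcome=F: state=CLOSED
  event#3 t=5ms outcome=S: state=CLOSED
  event#4 t=9ms outcome=F: state=CLOSED
  event#5 t=13ms outcome=F: state=CLOSED
  event#6 t=16ms outcome=F: state=CLOSED
  event#7 t=20ms outcome=F: state=OPEN
  event#8 t=21ms outcome=S: state=OPEN
  event#9 t=22ms outcome=S: state=OPEN
  event#10 t=23ms outcome=S: state=OPEN
  event#11 t=24ms outcome=S: state=OPEN
  event#12 t=28ms outcome=S: state=CLOSED
  event#13 t=29ms outcome=S: state=CLOSED
  event#14 t=31ms outcome=S: state=CLOSED
  event#15 t=32ms outcome=F: state=CLOSED
  event#16 t=36ms outcome=F: state=CLOSED
  event#17 t=38ms outcome=S: state=CLOSED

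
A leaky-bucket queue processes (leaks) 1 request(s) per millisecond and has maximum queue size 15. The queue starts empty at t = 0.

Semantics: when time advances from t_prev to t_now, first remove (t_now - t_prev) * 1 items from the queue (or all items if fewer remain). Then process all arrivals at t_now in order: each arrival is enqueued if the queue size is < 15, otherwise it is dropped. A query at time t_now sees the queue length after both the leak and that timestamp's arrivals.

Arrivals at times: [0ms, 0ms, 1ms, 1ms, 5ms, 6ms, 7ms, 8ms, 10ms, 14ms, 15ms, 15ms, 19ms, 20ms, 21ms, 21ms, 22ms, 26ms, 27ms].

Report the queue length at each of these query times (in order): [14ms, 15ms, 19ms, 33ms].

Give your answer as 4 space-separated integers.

Queue lengths at query times:
  query t=14ms: backlog = 1
  query t=15ms: backlog = 2
  query t=19ms: backlog = 1
  query t=33ms: backlog = 0

Answer: 1 2 1 0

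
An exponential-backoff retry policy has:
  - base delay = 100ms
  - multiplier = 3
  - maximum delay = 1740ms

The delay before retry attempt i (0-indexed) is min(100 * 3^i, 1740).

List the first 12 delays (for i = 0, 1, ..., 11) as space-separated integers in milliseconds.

Computing each delay:
  i=0: min(100*3^0, 1740) = 100
  i=1: min(100*3^1, 1740) = 300
  i=2: min(100*3^2, 1740) = 900
  i=3: min(100*3^3, 1740) = 1740
  i=4: min(100*3^4, 1740) = 1740
  i=5: min(100*3^5, 1740) = 1740
  i=6: min(100*3^6, 1740) = 1740
  i=7: min(100*3^7, 1740) = 1740
  i=8: min(100*3^8, 1740) = 1740
  i=9: min(100*3^9, 1740) = 1740
  i=10: min(100*3^10, 1740) = 1740
  i=11: min(100*3^11, 1740) = 1740

Answer: 100 300 900 1740 1740 1740 1740 1740 1740 1740 1740 1740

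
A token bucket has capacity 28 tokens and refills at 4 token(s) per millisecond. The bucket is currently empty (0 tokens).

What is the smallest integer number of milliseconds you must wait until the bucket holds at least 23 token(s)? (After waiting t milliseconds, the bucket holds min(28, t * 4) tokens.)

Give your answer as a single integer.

Need t * 4 >= 23, so t >= 23/4.
Smallest integer t = ceil(23/4) = 6.

Answer: 6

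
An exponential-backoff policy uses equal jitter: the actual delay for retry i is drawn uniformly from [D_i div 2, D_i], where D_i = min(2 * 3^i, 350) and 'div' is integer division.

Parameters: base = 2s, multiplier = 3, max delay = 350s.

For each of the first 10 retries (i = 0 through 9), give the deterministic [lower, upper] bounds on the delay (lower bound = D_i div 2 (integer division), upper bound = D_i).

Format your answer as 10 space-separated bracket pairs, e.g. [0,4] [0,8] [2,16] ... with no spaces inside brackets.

Computing bounds per retry:
  i=0: D_i=min(2*3^0,350)=2, bounds=[1,2]
  i=1: D_i=min(2*3^1,350)=6, bounds=[3,6]
  i=2: D_i=min(2*3^2,350)=18, bounds=[9,18]
  i=3: D_i=min(2*3^3,350)=54, bounds=[27,54]
  i=4: D_i=min(2*3^4,350)=162, bounds=[81,162]
  i=5: D_i=min(2*3^5,350)=350, bounds=[175,350]
  i=6: D_i=min(2*3^6,350)=350, bounds=[175,350]
  i=7: D_i=min(2*3^7,350)=350, bounds=[175,350]
  i=8: D_i=min(2*3^8,350)=350, bounds=[175,350]
  i=9: D_i=min(2*3^9,350)=350, bounds=[175,350]

Answer: [1,2] [3,6] [9,18] [27,54] [81,162] [175,350] [175,350] [175,350] [175,350] [175,350]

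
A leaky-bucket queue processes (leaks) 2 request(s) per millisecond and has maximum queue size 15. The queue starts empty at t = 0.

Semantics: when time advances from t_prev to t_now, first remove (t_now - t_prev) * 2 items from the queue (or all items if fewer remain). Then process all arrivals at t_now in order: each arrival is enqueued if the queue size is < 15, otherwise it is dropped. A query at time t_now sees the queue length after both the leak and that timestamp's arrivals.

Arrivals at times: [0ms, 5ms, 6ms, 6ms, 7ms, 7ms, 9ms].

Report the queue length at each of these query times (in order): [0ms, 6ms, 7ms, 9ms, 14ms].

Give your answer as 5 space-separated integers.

Queue lengths at query times:
  query t=0ms: backlog = 1
  query t=6ms: backlog = 2
  query t=7ms: backlog = 2
  query t=9ms: backlog = 1
  query t=14ms: backlog = 0

Answer: 1 2 2 1 0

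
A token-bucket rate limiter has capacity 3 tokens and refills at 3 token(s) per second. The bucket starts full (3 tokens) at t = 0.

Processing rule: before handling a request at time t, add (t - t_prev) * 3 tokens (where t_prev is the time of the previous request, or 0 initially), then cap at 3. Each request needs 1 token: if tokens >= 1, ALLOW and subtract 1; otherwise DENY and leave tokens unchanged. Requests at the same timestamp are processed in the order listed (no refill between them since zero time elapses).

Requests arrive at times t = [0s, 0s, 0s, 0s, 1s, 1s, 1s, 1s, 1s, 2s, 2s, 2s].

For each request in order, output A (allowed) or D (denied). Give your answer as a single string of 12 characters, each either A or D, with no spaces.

Answer: AAADAAADDAAA

Derivation:
Simulating step by step:
  req#1 t=0s: ALLOW
  req#2 t=0s: ALLOW
  req#3 t=0s: ALLOW
  req#4 t=0s: DENY
  req#5 t=1s: ALLOW
  req#6 t=1s: ALLOW
  req#7 t=1s: ALLOW
  req#8 t=1s: DENY
  req#9 t=1s: DENY
  req#10 t=2s: ALLOW
  req#11 t=2s: ALLOW
  req#12 t=2s: ALLOW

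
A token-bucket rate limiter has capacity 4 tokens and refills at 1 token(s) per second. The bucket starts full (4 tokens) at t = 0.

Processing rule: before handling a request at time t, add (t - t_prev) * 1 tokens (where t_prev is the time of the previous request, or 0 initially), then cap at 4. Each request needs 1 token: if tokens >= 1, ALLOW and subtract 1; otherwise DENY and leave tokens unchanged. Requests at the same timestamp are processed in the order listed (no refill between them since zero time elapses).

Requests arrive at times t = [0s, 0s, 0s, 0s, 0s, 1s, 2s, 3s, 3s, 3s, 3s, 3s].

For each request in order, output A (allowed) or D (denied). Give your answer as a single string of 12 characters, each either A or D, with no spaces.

Simulating step by step:
  req#1 t=0s: ALLOW
  req#2 t=0s: ALLOW
  req#3 t=0s: ALLOW
  req#4 t=0s: ALLOW
  req#5 t=0s: DENY
  req#6 t=1s: ALLOW
  req#7 t=2s: ALLOW
  req#8 t=3s: ALLOW
  req#9 t=3s: DENY
  req#10 t=3s: DENY
  req#11 t=3s: DENY
  req#12 t=3s: DENY

Answer: AAAADAAADDDD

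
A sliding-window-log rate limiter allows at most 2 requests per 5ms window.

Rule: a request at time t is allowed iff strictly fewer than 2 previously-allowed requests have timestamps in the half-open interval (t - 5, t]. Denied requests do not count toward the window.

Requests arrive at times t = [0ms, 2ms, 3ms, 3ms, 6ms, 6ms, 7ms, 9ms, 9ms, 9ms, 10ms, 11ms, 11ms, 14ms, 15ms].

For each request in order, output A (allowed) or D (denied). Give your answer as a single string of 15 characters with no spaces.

Tracking allowed requests in the window:
  req#1 t=0ms: ALLOW
  req#2 t=2ms: ALLOW
  req#3 t=3ms: DENY
  req#4 t=3ms: DENY
  req#5 t=6ms: ALLOW
  req#6 t=6ms: DENY
  req#7 t=7ms: ALLOW
  req#8 t=9ms: DENY
  req#9 t=9ms: DENY
  req#10 t=9ms: DENY
  req#11 t=10ms: DENY
  req#12 t=11ms: ALLOW
  req#13 t=11ms: DENY
  req#14 t=14ms: ALLOW
  req#15 t=15ms: DENY

Answer: AADDADADDDDADAD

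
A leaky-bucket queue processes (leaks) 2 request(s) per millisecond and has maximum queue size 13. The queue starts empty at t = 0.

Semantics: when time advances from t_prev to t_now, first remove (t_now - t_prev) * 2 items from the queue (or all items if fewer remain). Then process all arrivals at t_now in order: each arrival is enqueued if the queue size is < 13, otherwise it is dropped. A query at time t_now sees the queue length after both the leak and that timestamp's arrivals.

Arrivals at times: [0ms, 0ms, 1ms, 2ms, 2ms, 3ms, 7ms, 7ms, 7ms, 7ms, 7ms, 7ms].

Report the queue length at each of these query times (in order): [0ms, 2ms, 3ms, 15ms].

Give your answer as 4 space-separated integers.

Queue lengths at query times:
  query t=0ms: backlog = 2
  query t=2ms: backlog = 2
  query t=3ms: backlog = 1
  query t=15ms: backlog = 0

Answer: 2 2 1 0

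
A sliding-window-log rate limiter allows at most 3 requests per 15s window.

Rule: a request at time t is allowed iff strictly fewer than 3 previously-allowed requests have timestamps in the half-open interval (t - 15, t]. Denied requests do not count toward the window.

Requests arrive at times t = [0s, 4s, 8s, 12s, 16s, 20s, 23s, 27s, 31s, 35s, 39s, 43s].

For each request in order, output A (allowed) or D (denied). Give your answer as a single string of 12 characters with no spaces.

Answer: AAADAAADAAAD

Derivation:
Tracking allowed requests in the window:
  req#1 t=0s: ALLOW
  req#2 t=4s: ALLOW
  req#3 t=8s: ALLOW
  req#4 t=12s: DENY
  req#5 t=16s: ALLOW
  req#6 t=20s: ALLOW
  req#7 t=23s: ALLOW
  req#8 t=27s: DENY
  req#9 t=31s: ALLOW
  req#10 t=35s: ALLOW
  req#11 t=39s: ALLOW
  req#12 t=43s: DENY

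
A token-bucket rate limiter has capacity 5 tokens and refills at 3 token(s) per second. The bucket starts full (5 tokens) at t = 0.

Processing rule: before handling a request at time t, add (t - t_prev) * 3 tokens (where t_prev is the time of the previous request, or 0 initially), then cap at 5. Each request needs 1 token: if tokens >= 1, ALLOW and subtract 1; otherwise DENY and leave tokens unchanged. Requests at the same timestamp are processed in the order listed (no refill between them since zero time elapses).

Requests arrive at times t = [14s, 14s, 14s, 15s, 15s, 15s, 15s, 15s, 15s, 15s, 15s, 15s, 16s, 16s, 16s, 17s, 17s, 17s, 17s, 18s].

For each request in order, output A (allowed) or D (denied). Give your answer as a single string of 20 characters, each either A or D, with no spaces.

Simulating step by step:
  req#1 t=14s: ALLOW
  req#2 t=14s: ALLOW
  req#3 t=14s: ALLOW
  req#4 t=15s: ALLOW
  req#5 t=15s: ALLOW
  req#6 t=15s: ALLOW
  req#7 t=15s: ALLOW
  req#8 t=15s: ALLOW
  req#9 t=15s: DENY
  req#10 t=15s: DENY
  req#11 t=15s: DENY
  req#12 t=15s: DENY
  req#13 t=16s: ALLOW
  req#14 t=16s: ALLOW
  req#15 t=16s: ALLOW
  req#16 t=17s: ALLOW
  req#17 t=17s: ALLOW
  req#18 t=17s: ALLOW
  req#19 t=17s: DENY
  req#20 t=18s: ALLOW

Answer: AAAAAAAADDDDAAAAAADA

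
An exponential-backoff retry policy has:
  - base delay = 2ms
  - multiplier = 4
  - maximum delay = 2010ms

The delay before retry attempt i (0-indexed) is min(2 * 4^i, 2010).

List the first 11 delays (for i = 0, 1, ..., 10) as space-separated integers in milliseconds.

Answer: 2 8 32 128 512 2010 2010 2010 2010 2010 2010

Derivation:
Computing each delay:
  i=0: min(2*4^0, 2010) = 2
  i=1: min(2*4^1, 2010) = 8
  i=2: min(2*4^2, 2010) = 32
  i=3: min(2*4^3, 2010) = 128
  i=4: min(2*4^4, 2010) = 512
  i=5: min(2*4^5, 2010) = 2010
  i=6: min(2*4^6, 2010) = 2010
  i=7: min(2*4^7, 2010) = 2010
  i=8: min(2*4^8, 2010) = 2010
  i=9: min(2*4^9, 2010) = 2010
  i=10: min(2*4^10, 2010) = 2010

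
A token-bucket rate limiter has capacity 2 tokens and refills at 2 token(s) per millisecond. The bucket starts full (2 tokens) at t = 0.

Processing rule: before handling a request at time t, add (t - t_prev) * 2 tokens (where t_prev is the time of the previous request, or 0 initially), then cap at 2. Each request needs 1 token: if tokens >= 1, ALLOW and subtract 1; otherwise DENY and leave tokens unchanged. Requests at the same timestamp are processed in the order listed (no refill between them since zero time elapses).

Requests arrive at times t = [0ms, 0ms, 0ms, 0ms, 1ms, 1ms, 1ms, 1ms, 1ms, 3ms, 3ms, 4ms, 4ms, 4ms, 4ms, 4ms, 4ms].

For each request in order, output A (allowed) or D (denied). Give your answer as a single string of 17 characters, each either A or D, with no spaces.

Simulating step by step:
  req#1 t=0ms: ALLOW
  req#2 t=0ms: ALLOW
  req#3 t=0ms: DENY
  req#4 t=0ms: DENY
  req#5 t=1ms: ALLOW
  req#6 t=1ms: ALLOW
  req#7 t=1ms: DENY
  req#8 t=1ms: DENY
  req#9 t=1ms: DENY
  req#10 t=3ms: ALLOW
  req#11 t=3ms: ALLOW
  req#12 t=4ms: ALLOW
  req#13 t=4ms: ALLOW
  req#14 t=4ms: DENY
  req#15 t=4ms: DENY
  req#16 t=4ms: DENY
  req#17 t=4ms: DENY

Answer: AADDAADDDAAAADDDD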